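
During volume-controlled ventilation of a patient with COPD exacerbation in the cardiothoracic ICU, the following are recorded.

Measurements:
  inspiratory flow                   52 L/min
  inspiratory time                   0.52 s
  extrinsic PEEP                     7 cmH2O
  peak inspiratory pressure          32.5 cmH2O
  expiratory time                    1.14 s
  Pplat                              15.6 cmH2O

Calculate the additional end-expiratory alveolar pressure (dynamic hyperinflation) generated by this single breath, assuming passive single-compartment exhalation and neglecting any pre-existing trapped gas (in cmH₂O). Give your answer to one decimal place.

Flow: 52 L/min ÷ 60 = 0.8667 L/s.
Vt = flow × Ti = 0.8667 L/s × 0.52 s × 1000 mL/L = 450.68 mL.
R = (PIP − Pplat)/V̇ = (32.5 − 15.6) / 0.8667 = 16.9/0.8667 = 19.499 cmH2O·s/L.
C = Vt/(Pplat − PEEP) = 450.68 / (15.6 − 7) = 450.68/8.6 = 52.405 mL/cmH2O.
τ = R × C = 19.499 × 0.05241 L/cmH2O = 1.022 s.
Fraction remaining = e^(−Te/τ) = e^(−1.14/1.022) = 0.3278; trapped volume = 450.68 × 0.3278 = 147.73 mL.
Additional alveolar pressure from trapping ≈ V_trapped / C = 147.73 / 52.405 = 2.819 cmH2O.

2.8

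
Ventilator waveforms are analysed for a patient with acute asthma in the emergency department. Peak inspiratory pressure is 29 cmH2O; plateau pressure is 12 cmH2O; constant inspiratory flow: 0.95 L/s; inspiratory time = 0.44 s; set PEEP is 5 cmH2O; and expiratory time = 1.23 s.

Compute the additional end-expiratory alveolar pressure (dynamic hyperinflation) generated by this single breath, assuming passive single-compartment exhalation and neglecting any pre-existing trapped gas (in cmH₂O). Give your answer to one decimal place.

Vt = flow × Ti = 0.95 L/s × 0.44 s × 1000 mL/L = 418.0 mL.
R = (PIP − Pplat)/V̇ = (29 − 12) / 0.95 = 17.0/0.95 = 17.895 cmH2O·s/L.
C = Vt/(Pplat − PEEP) = 418.0 / (12 − 5) = 418.0/7.0 = 59.714 mL/cmH2O.
τ = R × C = 17.895 × 0.05971 L/cmH2O = 1.069 s.
Fraction remaining = e^(−Te/τ) = e^(−1.23/1.069) = 0.3164; trapped volume = 418.0 × 0.3164 = 132.26 mL.
Additional alveolar pressure from trapping ≈ V_trapped / C = 132.26 / 59.714 = 2.215 cmH2O.

2.2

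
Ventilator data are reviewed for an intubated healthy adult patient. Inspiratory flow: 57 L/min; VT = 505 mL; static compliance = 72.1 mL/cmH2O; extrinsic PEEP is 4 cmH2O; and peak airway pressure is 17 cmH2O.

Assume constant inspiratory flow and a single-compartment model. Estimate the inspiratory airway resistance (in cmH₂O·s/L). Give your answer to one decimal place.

6.3

Flow: 57 L/min ÷ 60 = 0.95 L/s.
Equation of motion (constant flow): PIP = Vt/C + R·V̇ + PEEP.
R·V̇ = PIP − Vt/C − PEEP = 17 − 505/72.1 − 4 = 17 − 7.004 − 4 = 5.996 cmH2O.
R = 5.996 / 0.95 = 6.312 cmH2O·s/L.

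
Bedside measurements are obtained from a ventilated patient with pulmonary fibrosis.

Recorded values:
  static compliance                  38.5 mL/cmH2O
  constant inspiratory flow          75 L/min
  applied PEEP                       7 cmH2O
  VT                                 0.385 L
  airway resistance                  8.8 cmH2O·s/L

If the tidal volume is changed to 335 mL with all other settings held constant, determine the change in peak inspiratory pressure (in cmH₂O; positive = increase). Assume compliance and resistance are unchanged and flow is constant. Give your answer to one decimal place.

PIP = Vt/C + R·V̇ + PEEP (constant-flow equation of motion).
Only the elastic term changes: ΔPIP = ΔVt / C = (335 − 385) / 38.5 = -1.299 cmH2O.

-1.3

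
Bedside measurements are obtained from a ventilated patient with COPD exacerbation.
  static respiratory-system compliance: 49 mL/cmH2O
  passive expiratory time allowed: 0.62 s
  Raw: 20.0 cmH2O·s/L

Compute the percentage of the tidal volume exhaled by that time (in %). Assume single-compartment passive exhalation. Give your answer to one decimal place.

τ = R × C = 20.0 × 49 mL/cmH2O = 20.0 × 0.049 L/cmH2O = 0.98 s.
Passive exhalation: V(t)/V₀ = e^(−t/τ) = e^(−0.62/0.98) = 0.5312.
Fraction exhaled = 1 − 0.5312 = 0.4688 → 46.88%.

46.9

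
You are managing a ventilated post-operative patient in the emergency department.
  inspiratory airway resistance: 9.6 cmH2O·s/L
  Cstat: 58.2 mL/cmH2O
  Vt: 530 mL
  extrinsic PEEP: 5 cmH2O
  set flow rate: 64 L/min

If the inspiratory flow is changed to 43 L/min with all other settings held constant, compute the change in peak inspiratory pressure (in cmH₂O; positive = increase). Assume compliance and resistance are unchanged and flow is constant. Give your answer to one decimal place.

Flow: 64 L/min ÷ 60 = 1.0667 L/s.
New flow: 43 L/min ÷ 60 = 0.7167 L/s.
PIP = Vt/C + R·V̇ + PEEP (constant-flow equation of motion).
Only the resistive term changes: ΔPIP = R × ΔV̇ = 9.6 × (0.7167 − 1.0667) = 9.6 × -0.35 = -3.36 cmH2O.

-3.4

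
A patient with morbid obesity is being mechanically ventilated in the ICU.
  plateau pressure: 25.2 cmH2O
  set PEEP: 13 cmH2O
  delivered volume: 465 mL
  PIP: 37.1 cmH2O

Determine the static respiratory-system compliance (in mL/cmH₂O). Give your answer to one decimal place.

38.1

Cstat = Vt / (Pplat − PEEP) = 465 / (25.2 − 13) = 465 / 12.2 = 38.115 mL/cmH2O.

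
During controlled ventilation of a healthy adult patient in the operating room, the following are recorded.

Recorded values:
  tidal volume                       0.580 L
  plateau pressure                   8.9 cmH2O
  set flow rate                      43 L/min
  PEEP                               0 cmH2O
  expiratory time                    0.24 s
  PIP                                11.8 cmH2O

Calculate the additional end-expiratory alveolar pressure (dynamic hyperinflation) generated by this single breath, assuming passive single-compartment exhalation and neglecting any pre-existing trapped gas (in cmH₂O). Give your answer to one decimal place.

Flow: 43 L/min ÷ 60 = 0.7167 L/s.
R = (PIP − Pplat)/V̇ = (11.8 − 8.9) / 0.7167 = 2.9/0.7167 = 4.046 cmH2O·s/L.
C = Vt/(Pplat − PEEP) = 580.0 / (8.9 − 0) = 580.0/8.9 = 65.169 mL/cmH2O.
τ = R × C = 4.046 × 0.06517 L/cmH2O = 0.2637 s.
Fraction remaining = e^(−Te/τ) = e^(−0.24/0.2637) = 0.4025; trapped volume = 580.0 × 0.4025 = 233.45 mL.
Additional alveolar pressure from trapping ≈ V_trapped / C = 233.45 / 65.169 = 3.582 cmH2O.

3.6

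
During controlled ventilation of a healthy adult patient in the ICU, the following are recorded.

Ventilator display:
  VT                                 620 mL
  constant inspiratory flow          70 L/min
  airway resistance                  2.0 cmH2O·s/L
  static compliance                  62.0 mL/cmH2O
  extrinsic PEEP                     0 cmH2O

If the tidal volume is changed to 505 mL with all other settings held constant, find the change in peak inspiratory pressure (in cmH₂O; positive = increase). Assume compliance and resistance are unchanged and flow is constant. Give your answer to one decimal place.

-1.9

PIP = Vt/C + R·V̇ + PEEP (constant-flow equation of motion).
Only the elastic term changes: ΔPIP = ΔVt / C = (505 − 620) / 62.0 = -1.855 cmH2O.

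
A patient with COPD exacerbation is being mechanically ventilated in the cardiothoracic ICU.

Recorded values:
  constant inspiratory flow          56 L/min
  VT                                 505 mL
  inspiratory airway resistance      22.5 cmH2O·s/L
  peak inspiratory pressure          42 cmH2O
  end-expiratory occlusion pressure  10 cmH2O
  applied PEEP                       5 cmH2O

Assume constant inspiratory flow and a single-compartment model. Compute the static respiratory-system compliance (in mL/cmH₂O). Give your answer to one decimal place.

45.9

Flow: 56 L/min ÷ 60 = 0.9333 L/s.
Total PEEP = 10 cmH2O (set 5 + intrinsic 5); this is the baseline alveolar pressure.
Equation of motion (constant flow): PIP = Vt/C + R·V̇ + PEEP.
Vt/C = PIP − R·V̇ − PEEP = 42 − 22.5×0.9333 − 10 = 42 − 20.999 − 10 = 11.001 cmH2O.
C = Vt / 11.001 = 505 / 11.001 = 45.905 mL/cmH2O.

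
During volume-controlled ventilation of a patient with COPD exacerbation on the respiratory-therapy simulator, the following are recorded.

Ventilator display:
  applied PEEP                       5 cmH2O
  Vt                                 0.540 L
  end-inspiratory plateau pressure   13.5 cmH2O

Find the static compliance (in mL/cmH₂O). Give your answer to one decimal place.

Cstat = Vt / (Pplat − PEEP) = 540 / (13.5 − 5) = 540 / 8.5 = 63.529 mL/cmH2O.

63.5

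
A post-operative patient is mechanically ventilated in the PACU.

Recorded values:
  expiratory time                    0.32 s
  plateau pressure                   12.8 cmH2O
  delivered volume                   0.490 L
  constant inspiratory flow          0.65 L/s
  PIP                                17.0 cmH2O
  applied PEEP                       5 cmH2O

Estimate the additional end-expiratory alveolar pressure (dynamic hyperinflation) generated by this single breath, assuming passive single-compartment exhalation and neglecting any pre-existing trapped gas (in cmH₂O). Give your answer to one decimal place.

3.5

R = (PIP − Pplat)/V̇ = (17.0 − 12.8) / 0.65 = 4.2/0.65 = 6.462 cmH2O·s/L.
C = Vt/(Pplat − PEEP) = 490.0 / (12.8 − 5) = 490.0/7.8 = 62.821 mL/cmH2O.
τ = R × C = 6.462 × 0.06282 L/cmH2O = 0.4059 s.
Fraction remaining = e^(−Te/τ) = e^(−0.32/0.4059) = 0.4546; trapped volume = 490.0 × 0.4546 = 222.75 mL.
Additional alveolar pressure from trapping ≈ V_trapped / C = 222.75 / 62.821 = 3.546 cmH2O.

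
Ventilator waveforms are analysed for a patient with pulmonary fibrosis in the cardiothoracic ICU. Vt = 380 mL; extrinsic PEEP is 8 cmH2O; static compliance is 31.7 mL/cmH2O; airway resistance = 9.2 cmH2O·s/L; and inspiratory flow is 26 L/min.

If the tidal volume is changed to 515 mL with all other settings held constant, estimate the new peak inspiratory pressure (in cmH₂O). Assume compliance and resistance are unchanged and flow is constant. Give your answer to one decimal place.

Flow: 26 L/min ÷ 60 = 0.4333 L/s.
PIP = Vt/C + R·V̇ + PEEP (constant-flow equation of motion).
Only the elastic term changes: ΔPIP = ΔVt / C = (515 − 380) / 31.7 = 4.259 cmH2O.
Original PIP = 380/31.7 + 9.2×0.4333 + 8 = 23.974 cmH2O; new PIP = 23.974 + (4.259) = 28.233 cmH2O.

28.2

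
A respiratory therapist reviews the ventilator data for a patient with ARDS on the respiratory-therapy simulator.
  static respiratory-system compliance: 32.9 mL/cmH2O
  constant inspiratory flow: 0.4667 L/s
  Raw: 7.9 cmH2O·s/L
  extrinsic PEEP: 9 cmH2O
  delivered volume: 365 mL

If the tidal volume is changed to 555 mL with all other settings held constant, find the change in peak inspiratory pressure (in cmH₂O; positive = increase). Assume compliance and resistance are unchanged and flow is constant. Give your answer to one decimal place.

PIP = Vt/C + R·V̇ + PEEP (constant-flow equation of motion).
Only the elastic term changes: ΔPIP = ΔVt / C = (555 − 365) / 32.9 = 5.775 cmH2O.

5.8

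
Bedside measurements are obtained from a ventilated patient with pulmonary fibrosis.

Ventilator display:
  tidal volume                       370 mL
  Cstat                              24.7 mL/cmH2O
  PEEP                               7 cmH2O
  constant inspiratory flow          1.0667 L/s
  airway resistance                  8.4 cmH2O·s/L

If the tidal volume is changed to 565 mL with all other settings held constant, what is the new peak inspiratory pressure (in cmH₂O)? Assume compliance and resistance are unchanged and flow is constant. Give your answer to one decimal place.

PIP = Vt/C + R·V̇ + PEEP (constant-flow equation of motion).
Only the elastic term changes: ΔPIP = ΔVt / C = (565 − 370) / 24.7 = 7.895 cmH2O.
Original PIP = 370/24.7 + 8.4×1.0667 + 7 = 30.94 cmH2O; new PIP = 30.94 + (7.895) = 38.835 cmH2O.

38.8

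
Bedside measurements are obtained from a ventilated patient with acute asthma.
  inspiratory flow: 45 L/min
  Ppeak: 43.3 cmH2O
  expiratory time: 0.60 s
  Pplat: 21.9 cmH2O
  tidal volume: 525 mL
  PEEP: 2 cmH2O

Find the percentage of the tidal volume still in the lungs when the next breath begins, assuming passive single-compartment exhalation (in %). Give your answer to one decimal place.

Flow: 45 L/min ÷ 60 = 0.75 L/s.
R = (PIP − Pplat)/V̇ = (43.3 − 21.9) / 0.75 = 21.4/0.75 = 28.533 cmH2O·s/L.
C = Vt/(Pplat − PEEP) = 525.0 / (21.9 − 2) = 525.0/19.9 = 26.382 mL/cmH2O.
τ = R × C = 28.533 × 0.02638 L/cmH2O = 0.7527 s.
Fraction remaining at end-expiration = e^(−Te/τ) = e^(−0.60/0.7527) = 0.4506 → 45.06%.

45.1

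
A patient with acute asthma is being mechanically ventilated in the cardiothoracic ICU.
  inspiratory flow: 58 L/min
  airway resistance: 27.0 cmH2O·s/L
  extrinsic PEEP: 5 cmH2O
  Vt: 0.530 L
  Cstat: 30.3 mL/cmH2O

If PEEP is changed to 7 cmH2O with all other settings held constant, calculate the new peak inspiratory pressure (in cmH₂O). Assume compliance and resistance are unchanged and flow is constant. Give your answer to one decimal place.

50.6

Flow: 58 L/min ÷ 60 = 0.9667 L/s.
PIP = Vt/C + R·V̇ + PEEP (constant-flow equation of motion).
Only the baseline term changes: ΔPIP = ΔPEEP = 7 − 5 = 2.0 cmH2O.
Original PIP = 530/30.3 + 27.0×0.9667 + 5 = 48.593 cmH2O; new PIP = 48.593 + (2.0) = 50.593 cmH2O.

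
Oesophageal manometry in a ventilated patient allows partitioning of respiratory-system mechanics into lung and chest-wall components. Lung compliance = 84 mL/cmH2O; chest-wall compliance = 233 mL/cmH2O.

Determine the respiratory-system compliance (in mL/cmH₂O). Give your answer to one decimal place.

61.7

Lung and chest wall are elastances in series: 1/Crs = 1/CL + 1/Ccw.
1/Crs = 1/84 + 1/233 = 0.0162.
Crs = 61.728 mL/cmH2O.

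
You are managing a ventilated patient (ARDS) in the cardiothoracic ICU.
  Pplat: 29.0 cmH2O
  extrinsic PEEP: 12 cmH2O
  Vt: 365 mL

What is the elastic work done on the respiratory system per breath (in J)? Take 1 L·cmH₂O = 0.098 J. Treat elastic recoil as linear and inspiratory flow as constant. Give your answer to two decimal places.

Elastic work ≈ ½ × (Pplat − PEEP) × Vt = 0.5 × (29.0 − 12) × 0.365 L = 0.5 × 17.0 × 0.365 = 3.103 L·cmH2O.
× 0.098 J/(L·cmH2O) → 0.3041 J.

0.30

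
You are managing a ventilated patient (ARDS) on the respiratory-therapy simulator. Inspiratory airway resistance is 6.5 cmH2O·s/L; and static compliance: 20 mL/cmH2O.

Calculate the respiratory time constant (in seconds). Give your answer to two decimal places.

0.13

τ = R × C = 6.5 × 20 mL/cmH2O = 6.5 × 0.020 L/cmH2O = 0.13 s.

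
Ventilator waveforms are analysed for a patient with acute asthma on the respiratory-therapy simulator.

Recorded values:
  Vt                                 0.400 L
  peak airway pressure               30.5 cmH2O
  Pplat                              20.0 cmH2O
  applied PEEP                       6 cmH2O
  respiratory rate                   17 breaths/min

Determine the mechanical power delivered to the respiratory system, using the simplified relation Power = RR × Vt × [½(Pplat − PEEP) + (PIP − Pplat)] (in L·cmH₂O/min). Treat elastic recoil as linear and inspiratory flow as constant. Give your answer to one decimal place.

119.0

Per-breath work = Vt × [½(Pplat−PEEP) + (PIP−Pplat)] = 0.400 × [0.5×14.0 + 10.5] = 0.400 × 17.5 = 7.0 L·cmH2O.
Power = 17 × 7.0 = 119.0 L·cmH2O/min.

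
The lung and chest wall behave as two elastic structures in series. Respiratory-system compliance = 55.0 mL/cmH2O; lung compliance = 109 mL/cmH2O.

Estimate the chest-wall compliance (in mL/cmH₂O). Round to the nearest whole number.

1/Ccw = 1/Crs − 1/CL.
1/Ccw = 1/55.0 − 1/109 = 0.009008.
Ccw = 111.01 mL/cmH2O.

111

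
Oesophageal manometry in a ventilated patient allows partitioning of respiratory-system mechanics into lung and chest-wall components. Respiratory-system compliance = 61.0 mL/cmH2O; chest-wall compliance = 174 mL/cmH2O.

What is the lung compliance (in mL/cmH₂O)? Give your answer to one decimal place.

93.9

1/CL = 1/Crs − 1/Ccw.
1/CL = 1/61.0 − 1/174 = 0.01065.
CL = 93.897 mL/cmH2O.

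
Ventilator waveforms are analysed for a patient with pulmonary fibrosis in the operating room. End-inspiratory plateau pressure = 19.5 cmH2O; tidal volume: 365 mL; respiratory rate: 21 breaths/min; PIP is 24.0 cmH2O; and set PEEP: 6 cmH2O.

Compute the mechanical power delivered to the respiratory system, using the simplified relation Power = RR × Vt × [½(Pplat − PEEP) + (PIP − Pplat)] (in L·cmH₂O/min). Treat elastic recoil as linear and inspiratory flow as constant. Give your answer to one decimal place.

Per-breath work = Vt × [½(Pplat−PEEP) + (PIP−Pplat)] = 0.365 × [0.5×13.5 + 4.5] = 0.365 × 11.25 = 4.106 L·cmH2O.
Power = 21 × 4.106 = 86.226 L·cmH2O/min.

86.2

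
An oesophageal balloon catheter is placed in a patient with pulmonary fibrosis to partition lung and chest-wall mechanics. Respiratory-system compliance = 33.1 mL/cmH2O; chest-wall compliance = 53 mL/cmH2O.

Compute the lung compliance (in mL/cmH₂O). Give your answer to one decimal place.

88.2

1/CL = 1/Crs − 1/Ccw.
1/CL = 1/33.1 − 1/53 = 0.01134.
CL = 88.183 mL/cmH2O.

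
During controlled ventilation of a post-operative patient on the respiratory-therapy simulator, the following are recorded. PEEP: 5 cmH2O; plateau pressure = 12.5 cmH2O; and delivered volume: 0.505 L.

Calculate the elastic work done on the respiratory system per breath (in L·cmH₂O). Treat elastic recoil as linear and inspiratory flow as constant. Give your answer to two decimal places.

Elastic work ≈ ½ × (Pplat − PEEP) × Vt = 0.5 × (12.5 − 5) × 0.505 L = 0.5 × 7.5 × 0.505 = 1.894 L·cmH2O.

1.89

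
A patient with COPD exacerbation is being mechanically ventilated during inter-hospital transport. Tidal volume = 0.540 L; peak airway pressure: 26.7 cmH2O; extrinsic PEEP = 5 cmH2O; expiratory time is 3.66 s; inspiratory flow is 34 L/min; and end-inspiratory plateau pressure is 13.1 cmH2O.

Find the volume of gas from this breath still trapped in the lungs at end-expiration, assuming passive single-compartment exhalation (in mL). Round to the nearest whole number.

Flow: 34 L/min ÷ 60 = 0.5667 L/s.
R = (PIP − Pplat)/V̇ = (26.7 − 13.1) / 0.5667 = 13.6/0.5667 = 23.999 cmH2O·s/L.
C = Vt/(Pplat − PEEP) = 540.0 / (13.1 − 5) = 540.0/8.1 = 66.667 mL/cmH2O.
τ = R × C = 23.999 × 0.06667 L/cmH2O = 1.6 s.
Fraction remaining = e^(−Te/τ) = e^(−3.66/1.6) = 0.1015.
Trapped volume = 540.0 × 0.1015 = 54.81 mL.

55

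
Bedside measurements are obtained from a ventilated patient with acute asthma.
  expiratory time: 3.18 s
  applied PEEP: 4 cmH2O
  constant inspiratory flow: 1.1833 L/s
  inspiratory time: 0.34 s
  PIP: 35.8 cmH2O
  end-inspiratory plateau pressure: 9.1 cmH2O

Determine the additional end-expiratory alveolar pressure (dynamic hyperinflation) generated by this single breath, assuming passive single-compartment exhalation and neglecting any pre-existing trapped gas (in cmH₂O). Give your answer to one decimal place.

0.9

Vt = flow × Ti = 1.1833 L/s × 0.34 s × 1000 mL/L = 402.32 mL.
R = (PIP − Pplat)/V̇ = (35.8 − 9.1) / 1.1833 = 26.7/1.1833 = 22.564 cmH2O·s/L.
C = Vt/(Pplat − PEEP) = 402.32 / (9.1 − 4) = 402.32/5.1 = 78.886 mL/cmH2O.
τ = R × C = 22.564 × 0.07889 L/cmH2O = 1.78 s.
Fraction remaining = e^(−Te/τ) = e^(−3.18/1.78) = 0.1675; trapped volume = 402.32 × 0.1675 = 67.389 mL.
Additional alveolar pressure from trapping ≈ V_trapped / C = 67.389 / 78.886 = 0.8543 cmH2O.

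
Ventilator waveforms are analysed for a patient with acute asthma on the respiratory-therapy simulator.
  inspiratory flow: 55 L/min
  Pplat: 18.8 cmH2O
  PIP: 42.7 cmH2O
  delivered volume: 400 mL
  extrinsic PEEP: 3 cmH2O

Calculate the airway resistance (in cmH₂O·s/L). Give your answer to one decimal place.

26.1

Flow: 55 L/min ÷ 60 = 0.9167 L/s.
Raw = (PIP − Pplat) / flow = (42.7 − 18.8) / 0.9167 = 23.9 / 0.9167 = 26.072 cmH2O·s/L.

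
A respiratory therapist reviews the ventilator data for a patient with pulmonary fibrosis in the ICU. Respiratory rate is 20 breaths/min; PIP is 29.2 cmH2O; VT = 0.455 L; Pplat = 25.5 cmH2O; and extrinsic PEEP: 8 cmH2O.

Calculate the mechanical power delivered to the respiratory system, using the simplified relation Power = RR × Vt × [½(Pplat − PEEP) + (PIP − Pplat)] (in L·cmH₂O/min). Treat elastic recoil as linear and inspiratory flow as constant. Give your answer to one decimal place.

Per-breath work = Vt × [½(Pplat−PEEP) + (PIP−Pplat)] = 0.455 × [0.5×17.5 + 3.7] = 0.455 × 12.45 = 5.665 L·cmH2O.
Power = 20 × 5.665 = 113.3 L·cmH2O/min.

113.3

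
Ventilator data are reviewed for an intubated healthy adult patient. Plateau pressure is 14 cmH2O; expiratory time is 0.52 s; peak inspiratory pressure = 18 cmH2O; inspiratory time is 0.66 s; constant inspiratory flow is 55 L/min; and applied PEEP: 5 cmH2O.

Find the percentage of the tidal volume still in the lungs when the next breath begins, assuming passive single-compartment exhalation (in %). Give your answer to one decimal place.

Flow: 55 L/min ÷ 60 = 0.9167 L/s.
Vt = flow × Ti = 0.9167 L/s × 0.66 s × 1000 mL/L = 605.02 mL.
R = (PIP − Pplat)/V̇ = (18 − 14) / 0.9167 = 4.0/0.9167 = 4.363 cmH2O·s/L.
C = Vt/(Pplat − PEEP) = 605.02 / (14 − 5) = 605.02/9.0 = 67.224 mL/cmH2O.
τ = R × C = 4.363 × 0.06722 L/cmH2O = 0.2933 s.
Fraction remaining at end-expiration = e^(−Te/τ) = e^(−0.52/0.2933) = 0.1698 → 16.98%.

17.0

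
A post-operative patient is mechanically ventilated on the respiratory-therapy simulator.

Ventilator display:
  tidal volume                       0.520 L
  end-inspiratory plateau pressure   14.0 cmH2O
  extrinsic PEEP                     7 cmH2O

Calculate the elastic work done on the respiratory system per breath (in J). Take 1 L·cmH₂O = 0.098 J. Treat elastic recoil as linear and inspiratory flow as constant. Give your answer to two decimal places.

0.18

Elastic work ≈ ½ × (Pplat − PEEP) × Vt = 0.5 × (14.0 − 7) × 0.520 L = 0.5 × 7.0 × 0.520 = 1.82 L·cmH2O.
× 0.098 J/(L·cmH2O) → 0.1784 J.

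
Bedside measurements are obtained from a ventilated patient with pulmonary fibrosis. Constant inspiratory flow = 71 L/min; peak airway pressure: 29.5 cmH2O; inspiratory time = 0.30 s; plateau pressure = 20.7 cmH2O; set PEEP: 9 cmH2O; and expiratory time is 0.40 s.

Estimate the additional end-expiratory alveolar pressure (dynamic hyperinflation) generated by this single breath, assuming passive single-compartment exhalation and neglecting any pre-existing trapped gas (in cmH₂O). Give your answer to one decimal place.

2.0

Flow: 71 L/min ÷ 60 = 1.1833 L/s.
Vt = flow × Ti = 1.1833 L/s × 0.30 s × 1000 mL/L = 354.99 mL.
R = (PIP − Pplat)/V̇ = (29.5 − 20.7) / 1.1833 = 8.8/1.1833 = 7.437 cmH2O·s/L.
C = Vt/(Pplat − PEEP) = 354.99 / (20.7 − 9) = 354.99/11.7 = 30.341 mL/cmH2O.
τ = R × C = 7.437 × 0.03034 L/cmH2O = 0.2256 s.
Fraction remaining = e^(−Te/τ) = e^(−0.40/0.2256) = 0.1698; trapped volume = 354.99 × 0.1698 = 60.277 mL.
Additional alveolar pressure from trapping ≈ V_trapped / C = 60.277 / 30.341 = 1.987 cmH2O.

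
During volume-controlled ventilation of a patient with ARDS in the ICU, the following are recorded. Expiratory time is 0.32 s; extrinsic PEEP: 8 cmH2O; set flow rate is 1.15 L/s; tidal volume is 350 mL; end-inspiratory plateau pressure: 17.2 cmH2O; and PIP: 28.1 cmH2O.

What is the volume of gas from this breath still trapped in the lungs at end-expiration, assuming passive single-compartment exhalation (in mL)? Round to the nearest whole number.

R = (PIP − Pplat)/V̇ = (28.1 − 17.2) / 1.15 = 10.9/1.15 = 9.478 cmH2O·s/L.
C = Vt/(Pplat − PEEP) = 350.0 / (17.2 − 8) = 350.0/9.2 = 38.043 mL/cmH2O.
τ = R × C = 9.478 × 0.03804 L/cmH2O = 0.3605 s.
Fraction remaining = e^(−Te/τ) = e^(−0.32/0.3605) = 0.4116.
Trapped volume = 350.0 × 0.4116 = 144.06 mL.

144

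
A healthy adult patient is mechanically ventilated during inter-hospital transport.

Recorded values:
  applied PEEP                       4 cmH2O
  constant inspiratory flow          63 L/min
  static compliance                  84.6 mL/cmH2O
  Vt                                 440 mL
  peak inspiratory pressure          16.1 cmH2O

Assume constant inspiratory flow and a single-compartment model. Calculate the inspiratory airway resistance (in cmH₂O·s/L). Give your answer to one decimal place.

Flow: 63 L/min ÷ 60 = 1.05 L/s.
Equation of motion (constant flow): PIP = Vt/C + R·V̇ + PEEP.
R·V̇ = PIP − Vt/C − PEEP = 16.1 − 440/84.6 − 4 = 16.1 − 5.201 − 4 = 6.899 cmH2O.
R = 6.899 / 1.05 = 6.57 cmH2O·s/L.

6.6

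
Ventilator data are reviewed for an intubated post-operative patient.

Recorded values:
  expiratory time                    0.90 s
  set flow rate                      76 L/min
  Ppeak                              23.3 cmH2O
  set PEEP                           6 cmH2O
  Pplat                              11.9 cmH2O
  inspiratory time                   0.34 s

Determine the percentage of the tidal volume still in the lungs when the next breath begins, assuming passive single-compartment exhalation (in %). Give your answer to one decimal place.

25.4

Flow: 76 L/min ÷ 60 = 1.2667 L/s.
Vt = flow × Ti = 1.2667 L/s × 0.34 s × 1000 mL/L = 430.68 mL.
R = (PIP − Pplat)/V̇ = (23.3 − 11.9) / 1.2667 = 11.4/1.2667 = 9.0 cmH2O·s/L.
C = Vt/(Pplat − PEEP) = 430.68 / (11.9 − 6) = 430.68/5.9 = 72.997 mL/cmH2O.
τ = R × C = 9.0 × 0.073 L/cmH2O = 0.657 s.
Fraction remaining at end-expiration = e^(−Te/τ) = e^(−0.90/0.657) = 0.2541 → 25.41%.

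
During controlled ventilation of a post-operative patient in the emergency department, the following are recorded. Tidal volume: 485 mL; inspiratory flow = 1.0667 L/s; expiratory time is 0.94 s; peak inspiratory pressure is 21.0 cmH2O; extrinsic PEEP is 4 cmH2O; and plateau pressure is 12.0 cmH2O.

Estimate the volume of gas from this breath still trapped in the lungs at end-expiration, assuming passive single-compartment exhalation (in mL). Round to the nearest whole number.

77

R = (PIP − Pplat)/V̇ = (21.0 − 12.0) / 1.0667 = 9.0/1.0667 = 8.437 cmH2O·s/L.
C = Vt/(Pplat − PEEP) = 485.0 / (12.0 − 4) = 485.0/8.0 = 60.625 mL/cmH2O.
τ = R × C = 8.437 × 0.06063 L/cmH2O = 0.5115 s.
Fraction remaining = e^(−Te/τ) = e^(−0.94/0.5115) = 0.1592.
Trapped volume = 485.0 × 0.1592 = 77.212 mL.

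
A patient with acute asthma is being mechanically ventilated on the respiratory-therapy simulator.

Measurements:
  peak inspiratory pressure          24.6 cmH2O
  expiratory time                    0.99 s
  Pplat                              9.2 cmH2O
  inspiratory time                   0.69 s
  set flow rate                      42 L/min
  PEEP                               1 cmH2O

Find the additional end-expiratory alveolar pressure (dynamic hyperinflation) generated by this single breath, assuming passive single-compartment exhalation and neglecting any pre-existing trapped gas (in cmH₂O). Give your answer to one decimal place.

Flow: 42 L/min ÷ 60 = 0.7 L/s.
Vt = flow × Ti = 0.7 L/s × 0.69 s × 1000 mL/L = 483.0 mL.
R = (PIP − Pplat)/V̇ = (24.6 − 9.2) / 0.7 = 15.4/0.7 = 22.0 cmH2O·s/L.
C = Vt/(Pplat − PEEP) = 483.0 / (9.2 − 1) = 483.0/8.2 = 58.902 mL/cmH2O.
τ = R × C = 22.0 × 0.0589 L/cmH2O = 1.296 s.
Fraction remaining = e^(−Te/τ) = e^(−0.99/1.296) = 0.4659; trapped volume = 483.0 × 0.4659 = 225.03 mL.
Additional alveolar pressure from trapping ≈ V_trapped / C = 225.03 / 58.902 = 3.82 cmH2O.

3.8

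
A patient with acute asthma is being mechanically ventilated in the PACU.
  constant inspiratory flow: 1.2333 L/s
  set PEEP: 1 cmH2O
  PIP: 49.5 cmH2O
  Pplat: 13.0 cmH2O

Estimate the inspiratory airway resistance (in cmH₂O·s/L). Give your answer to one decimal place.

29.6

Raw = (PIP − Pplat) / flow = (49.5 − 13.0) / 1.2333 = 36.5 / 1.2333 = 29.595 cmH2O·s/L.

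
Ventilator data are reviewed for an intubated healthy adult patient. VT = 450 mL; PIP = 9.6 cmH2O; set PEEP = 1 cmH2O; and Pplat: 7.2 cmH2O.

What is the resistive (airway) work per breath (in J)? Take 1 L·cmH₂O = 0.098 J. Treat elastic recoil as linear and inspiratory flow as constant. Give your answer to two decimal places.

0.11

With constant inspiratory flow the resistive pressure is constant at PIP − Pplat = 9.6 − 7.2 = 2.4 cmH2O, so resistive work = 2.4 × 0.450 = 1.08 L·cmH2O.
× 0.098 J/(L·cmH2O) → 0.1058 J.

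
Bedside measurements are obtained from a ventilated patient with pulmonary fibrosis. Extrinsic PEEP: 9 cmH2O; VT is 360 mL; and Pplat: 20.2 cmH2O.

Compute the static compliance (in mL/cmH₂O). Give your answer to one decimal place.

32.1

Cstat = Vt / (Pplat − PEEP) = 360 / (20.2 − 9) = 360 / 11.2 = 32.143 mL/cmH2O.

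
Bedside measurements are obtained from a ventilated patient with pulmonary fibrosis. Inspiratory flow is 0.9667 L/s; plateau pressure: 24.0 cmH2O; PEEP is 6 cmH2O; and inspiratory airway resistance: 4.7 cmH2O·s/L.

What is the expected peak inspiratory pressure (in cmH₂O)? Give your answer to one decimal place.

PIP = Pplat + Raw × flow = 24.0 + 4.7 × 0.9667 = 24.0 + 4.543 = 28.543 cmH2O.

28.5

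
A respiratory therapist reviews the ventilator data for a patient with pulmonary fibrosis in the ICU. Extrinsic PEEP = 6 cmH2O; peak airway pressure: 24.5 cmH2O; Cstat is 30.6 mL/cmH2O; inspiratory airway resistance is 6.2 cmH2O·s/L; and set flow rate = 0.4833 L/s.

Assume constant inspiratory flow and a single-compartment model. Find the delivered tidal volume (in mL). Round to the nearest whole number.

Equation of motion (constant flow): PIP = Vt/C + R·V̇ + PEEP.
Vt/C = PIP − R·V̇ − PEEP = 24.5 − 2.996 − 6 = 15.504 cmH2O.
Vt = C × 15.504 = 30.6 × 15.504 = 474.42 mL.

474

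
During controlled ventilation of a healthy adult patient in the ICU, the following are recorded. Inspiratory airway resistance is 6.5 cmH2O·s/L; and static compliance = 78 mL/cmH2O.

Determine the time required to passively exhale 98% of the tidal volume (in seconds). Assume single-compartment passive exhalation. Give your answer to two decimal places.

τ = R × C = 6.5 × 78 mL/cmH2O = 6.5 × 0.078 L/cmH2O = 0.507 s.
Exhaled fraction f = 1 − e^(−t/τ) → t = −τ·ln(1 − f) = −0.507·ln(0.02) = 1.983 s.

1.98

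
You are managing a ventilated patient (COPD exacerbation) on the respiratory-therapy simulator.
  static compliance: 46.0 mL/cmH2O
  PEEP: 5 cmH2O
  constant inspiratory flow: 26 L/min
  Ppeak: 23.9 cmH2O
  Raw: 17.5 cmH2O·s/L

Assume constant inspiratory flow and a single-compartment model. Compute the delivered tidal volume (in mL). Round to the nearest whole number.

Flow: 26 L/min ÷ 60 = 0.4333 L/s.
Equation of motion (constant flow): PIP = Vt/C + R·V̇ + PEEP.
Vt/C = PIP − R·V̇ − PEEP = 23.9 − 7.583 − 5 = 11.317 cmH2O.
Vt = C × 11.317 = 46.0 × 11.317 = 520.58 mL.

521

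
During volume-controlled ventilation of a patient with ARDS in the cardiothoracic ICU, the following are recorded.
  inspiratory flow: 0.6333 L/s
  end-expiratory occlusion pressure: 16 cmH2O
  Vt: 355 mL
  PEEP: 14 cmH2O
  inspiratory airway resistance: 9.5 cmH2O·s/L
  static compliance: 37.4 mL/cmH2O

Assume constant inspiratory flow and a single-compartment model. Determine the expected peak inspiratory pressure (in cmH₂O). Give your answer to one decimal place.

Total PEEP = 16 cmH2O (set 14 + intrinsic 2); this is the baseline alveolar pressure.
Equation of motion (constant flow): PIP = Vt/C + R·V̇ + PEEP.
PIP = 355/37.4 + 9.5×0.6333 + 16 = 9.492 + 6.016 + 16 = 31.508 cmH2O.

31.5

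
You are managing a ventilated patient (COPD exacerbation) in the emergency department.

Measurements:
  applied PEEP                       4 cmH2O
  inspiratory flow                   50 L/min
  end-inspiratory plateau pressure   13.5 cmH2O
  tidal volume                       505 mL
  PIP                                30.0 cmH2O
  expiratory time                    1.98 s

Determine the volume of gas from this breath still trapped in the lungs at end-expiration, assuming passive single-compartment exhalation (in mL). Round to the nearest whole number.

Flow: 50 L/min ÷ 60 = 0.8333 L/s.
R = (PIP − Pplat)/V̇ = (30.0 − 13.5) / 0.8333 = 16.5/0.8333 = 19.801 cmH2O·s/L.
C = Vt/(Pplat − PEEP) = 505.0 / (13.5 − 4) = 505.0/9.5 = 53.158 mL/cmH2O.
τ = R × C = 19.801 × 0.05316 L/cmH2O = 1.053 s.
Fraction remaining = e^(−Te/τ) = e^(−1.98/1.053) = 0.1525.
Trapped volume = 505.0 × 0.1525 = 77.013 mL.

77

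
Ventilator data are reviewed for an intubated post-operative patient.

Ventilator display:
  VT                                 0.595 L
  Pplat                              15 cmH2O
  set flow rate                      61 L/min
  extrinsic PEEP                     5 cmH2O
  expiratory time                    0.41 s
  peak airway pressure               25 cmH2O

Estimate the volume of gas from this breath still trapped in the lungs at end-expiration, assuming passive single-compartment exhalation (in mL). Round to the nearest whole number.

Flow: 61 L/min ÷ 60 = 1.0167 L/s.
R = (PIP − Pplat)/V̇ = (25 − 15) / 1.0167 = 10.0/1.0167 = 9.836 cmH2O·s/L.
C = Vt/(Pplat − PEEP) = 595.0 / (15 − 5) = 595.0/10.0 = 59.5 mL/cmH2O.
τ = R × C = 9.836 × 0.0595 L/cmH2O = 0.5852 s.
Fraction remaining = e^(−Te/τ) = e^(−0.41/0.5852) = 0.4963.
Trapped volume = 595.0 × 0.4963 = 295.3 mL.

295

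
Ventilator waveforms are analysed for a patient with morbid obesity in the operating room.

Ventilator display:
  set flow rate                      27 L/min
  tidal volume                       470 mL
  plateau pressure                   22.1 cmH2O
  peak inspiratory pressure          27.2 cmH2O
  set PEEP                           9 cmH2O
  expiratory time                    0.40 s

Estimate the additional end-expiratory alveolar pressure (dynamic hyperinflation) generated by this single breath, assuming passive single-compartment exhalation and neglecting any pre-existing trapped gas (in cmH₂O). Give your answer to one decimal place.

4.9

Flow: 27 L/min ÷ 60 = 0.45 L/s.
R = (PIP − Pplat)/V̇ = (27.2 − 22.1) / 0.45 = 5.1/0.45 = 11.333 cmH2O·s/L.
C = Vt/(Pplat − PEEP) = 470.0 / (22.1 − 9) = 470.0/13.1 = 35.878 mL/cmH2O.
τ = R × C = 11.333 × 0.03588 L/cmH2O = 0.4066 s.
Fraction remaining = e^(−Te/τ) = e^(−0.40/0.4066) = 0.3739; trapped volume = 470.0 × 0.3739 = 175.73 mL.
Additional alveolar pressure from trapping ≈ V_trapped / C = 175.73 / 35.878 = 4.898 cmH2O.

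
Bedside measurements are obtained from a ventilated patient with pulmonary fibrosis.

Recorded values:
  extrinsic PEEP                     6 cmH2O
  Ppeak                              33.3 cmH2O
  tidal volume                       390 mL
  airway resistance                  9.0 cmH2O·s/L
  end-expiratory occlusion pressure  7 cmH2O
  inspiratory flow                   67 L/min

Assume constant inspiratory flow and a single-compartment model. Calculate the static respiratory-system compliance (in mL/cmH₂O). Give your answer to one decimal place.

24.0

Flow: 67 L/min ÷ 60 = 1.1167 L/s.
Total PEEP = 7 cmH2O (set 6 + intrinsic 1); this is the baseline alveolar pressure.
Equation of motion (constant flow): PIP = Vt/C + R·V̇ + PEEP.
Vt/C = PIP − R·V̇ − PEEP = 33.3 − 9.0×1.1167 − 7 = 33.3 − 10.05 − 7 = 16.25 cmH2O.
C = Vt / 16.25 = 390 / 16.25 = 24.0 mL/cmH2O.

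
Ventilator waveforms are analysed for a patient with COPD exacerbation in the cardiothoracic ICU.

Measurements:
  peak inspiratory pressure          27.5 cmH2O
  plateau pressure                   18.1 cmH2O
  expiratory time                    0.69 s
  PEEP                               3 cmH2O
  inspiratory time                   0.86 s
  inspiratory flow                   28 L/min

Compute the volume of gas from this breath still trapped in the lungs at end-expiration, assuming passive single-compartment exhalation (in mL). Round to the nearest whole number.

111

Flow: 28 L/min ÷ 60 = 0.4667 L/s.
Vt = flow × Ti = 0.4667 L/s × 0.86 s × 1000 mL/L = 401.36 mL.
R = (PIP − Pplat)/V̇ = (27.5 − 18.1) / 0.4667 = 9.4/0.4667 = 20.141 cmH2O·s/L.
C = Vt/(Pplat − PEEP) = 401.36 / (18.1 − 3) = 401.36/15.1 = 26.58 mL/cmH2O.
τ = R × C = 20.141 × 0.02658 L/cmH2O = 0.5353 s.
Fraction remaining = e^(−Te/τ) = e^(−0.69/0.5353) = 0.2755.
Trapped volume = 401.36 × 0.2755 = 110.57 mL.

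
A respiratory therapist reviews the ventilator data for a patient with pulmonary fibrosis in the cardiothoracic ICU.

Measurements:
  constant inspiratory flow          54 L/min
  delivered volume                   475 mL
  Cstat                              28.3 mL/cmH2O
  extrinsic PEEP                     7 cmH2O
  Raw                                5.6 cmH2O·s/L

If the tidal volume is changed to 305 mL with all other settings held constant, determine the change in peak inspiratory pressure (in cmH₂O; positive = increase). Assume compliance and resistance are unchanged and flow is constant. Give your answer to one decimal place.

PIP = Vt/C + R·V̇ + PEEP (constant-flow equation of motion).
Only the elastic term changes: ΔPIP = ΔVt / C = (305 − 475) / 28.3 = -6.007 cmH2O.

-6.0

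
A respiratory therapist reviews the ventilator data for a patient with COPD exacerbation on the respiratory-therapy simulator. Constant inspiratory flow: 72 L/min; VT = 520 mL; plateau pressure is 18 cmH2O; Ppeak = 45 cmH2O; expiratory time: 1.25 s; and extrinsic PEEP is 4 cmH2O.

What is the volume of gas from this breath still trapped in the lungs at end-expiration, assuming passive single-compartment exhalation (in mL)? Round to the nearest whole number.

Flow: 72 L/min ÷ 60 = 1.2 L/s.
R = (PIP − Pplat)/V̇ = (45 − 18) / 1.2 = 27.0/1.2 = 22.5 cmH2O·s/L.
C = Vt/(Pplat − PEEP) = 520.0 / (18 − 4) = 520.0/14.0 = 37.143 mL/cmH2O.
τ = R × C = 22.5 × 0.03714 L/cmH2O = 0.8357 s.
Fraction remaining = e^(−Te/τ) = e^(−1.25/0.8357) = 0.2241.
Trapped volume = 520.0 × 0.2241 = 116.53 mL.

117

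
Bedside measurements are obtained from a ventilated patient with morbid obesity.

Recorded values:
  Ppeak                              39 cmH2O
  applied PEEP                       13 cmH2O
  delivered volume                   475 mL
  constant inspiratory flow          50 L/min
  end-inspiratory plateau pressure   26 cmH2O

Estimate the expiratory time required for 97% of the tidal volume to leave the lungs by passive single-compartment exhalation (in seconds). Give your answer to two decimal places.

2.00

Flow: 50 L/min ÷ 60 = 0.8333 L/s.
R = (PIP − Pplat)/V̇ = (39 − 26) / 0.8333 = 13.0/0.8333 = 15.601 cmH2O·s/L.
C = Vt/(Pplat − PEEP) = 475.0 / (26 − 13) = 475.0/13.0 = 36.538 mL/cmH2O.
τ = R × C = 15.601 × 0.03654 L/cmH2O = 0.5701 s.
t = −τ·ln(1 − 0.97) = −0.5701·ln(0.03) = 1.999 s.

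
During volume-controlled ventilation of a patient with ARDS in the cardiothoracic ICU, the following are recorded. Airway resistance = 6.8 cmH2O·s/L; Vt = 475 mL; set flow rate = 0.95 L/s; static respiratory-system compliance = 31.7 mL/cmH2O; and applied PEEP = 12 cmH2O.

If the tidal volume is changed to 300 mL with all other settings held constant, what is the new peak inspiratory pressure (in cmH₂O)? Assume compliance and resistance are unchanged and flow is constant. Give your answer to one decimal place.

PIP = Vt/C + R·V̇ + PEEP (constant-flow equation of motion).
Only the elastic term changes: ΔPIP = ΔVt / C = (300 − 475) / 31.7 = -5.521 cmH2O.
Original PIP = 475/31.7 + 6.8×0.95 + 12 = 33.444 cmH2O; new PIP = 33.444 + (-5.521) = 27.923 cmH2O.

27.9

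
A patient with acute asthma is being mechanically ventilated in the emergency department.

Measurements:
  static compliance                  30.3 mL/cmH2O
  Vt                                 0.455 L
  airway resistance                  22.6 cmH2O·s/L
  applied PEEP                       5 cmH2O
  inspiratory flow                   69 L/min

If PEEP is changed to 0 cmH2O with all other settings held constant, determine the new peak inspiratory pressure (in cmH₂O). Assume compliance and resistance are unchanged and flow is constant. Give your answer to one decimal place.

41.0

Flow: 69 L/min ÷ 60 = 1.15 L/s.
PIP = Vt/C + R·V̇ + PEEP (constant-flow equation of motion).
Only the baseline term changes: ΔPIP = ΔPEEP = 0 − 5 = -5.0 cmH2O.
Original PIP = 455/30.3 + 22.6×1.15 + 5 = 46.007 cmH2O; new PIP = 46.007 + (-5.0) = 41.007 cmH2O.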